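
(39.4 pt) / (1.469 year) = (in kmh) 1.08e-09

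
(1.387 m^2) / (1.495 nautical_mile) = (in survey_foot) 0.001644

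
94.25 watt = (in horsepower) 0.1264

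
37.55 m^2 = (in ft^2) 404.2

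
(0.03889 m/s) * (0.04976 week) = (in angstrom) 1.17e+13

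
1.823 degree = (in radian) 0.03182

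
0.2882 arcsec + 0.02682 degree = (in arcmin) 1.614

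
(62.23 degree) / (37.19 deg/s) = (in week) 2.767e-06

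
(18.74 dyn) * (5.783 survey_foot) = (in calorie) 7.895e-05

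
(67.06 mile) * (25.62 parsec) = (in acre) 2.108e+19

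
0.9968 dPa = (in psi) 1.446e-05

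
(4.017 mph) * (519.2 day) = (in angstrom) 8.056e+17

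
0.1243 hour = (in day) 0.005179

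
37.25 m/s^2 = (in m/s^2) 37.25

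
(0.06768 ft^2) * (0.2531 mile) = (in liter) 2561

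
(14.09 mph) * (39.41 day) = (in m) 2.145e+07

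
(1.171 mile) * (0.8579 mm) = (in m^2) 1.617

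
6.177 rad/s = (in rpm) 58.99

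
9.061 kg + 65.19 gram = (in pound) 20.12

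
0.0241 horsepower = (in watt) 17.97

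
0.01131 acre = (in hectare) 0.004577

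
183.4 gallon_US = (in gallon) 183.4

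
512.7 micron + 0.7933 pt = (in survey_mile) 4.925e-07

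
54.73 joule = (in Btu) 0.05187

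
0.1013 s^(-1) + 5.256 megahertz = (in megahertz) 5.256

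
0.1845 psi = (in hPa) 12.72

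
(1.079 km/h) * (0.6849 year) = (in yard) 7.08e+06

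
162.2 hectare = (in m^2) 1.622e+06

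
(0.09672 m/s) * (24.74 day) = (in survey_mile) 128.5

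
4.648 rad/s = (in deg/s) 266.3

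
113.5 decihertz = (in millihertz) 1.135e+04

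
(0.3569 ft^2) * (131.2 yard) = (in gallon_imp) 875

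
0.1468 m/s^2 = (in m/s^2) 0.1468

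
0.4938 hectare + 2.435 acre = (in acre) 3.655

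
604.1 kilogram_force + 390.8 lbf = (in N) 7663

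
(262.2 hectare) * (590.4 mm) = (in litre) 1.548e+09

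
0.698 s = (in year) 2.213e-08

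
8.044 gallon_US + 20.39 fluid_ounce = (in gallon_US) 8.203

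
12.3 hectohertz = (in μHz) 1.23e+09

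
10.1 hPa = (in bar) 0.0101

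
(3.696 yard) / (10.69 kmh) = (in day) 1.317e-05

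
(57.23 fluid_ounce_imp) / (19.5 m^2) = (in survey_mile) 5.182e-08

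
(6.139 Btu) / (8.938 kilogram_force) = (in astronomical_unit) 4.94e-10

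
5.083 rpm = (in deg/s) 30.5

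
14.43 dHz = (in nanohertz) 1.443e+09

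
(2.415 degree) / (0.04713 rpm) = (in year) 2.708e-07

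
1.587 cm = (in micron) 1.587e+04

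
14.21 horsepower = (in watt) 1.06e+04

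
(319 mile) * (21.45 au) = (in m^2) 1.647e+18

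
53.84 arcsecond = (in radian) 0.000261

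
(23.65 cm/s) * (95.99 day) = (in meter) 1.961e+06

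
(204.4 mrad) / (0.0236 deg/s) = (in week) 0.0008205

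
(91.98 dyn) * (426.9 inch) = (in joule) 0.009974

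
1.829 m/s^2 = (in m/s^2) 1.829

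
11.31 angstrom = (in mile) 7.028e-13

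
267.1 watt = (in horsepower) 0.3582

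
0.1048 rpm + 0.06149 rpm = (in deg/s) 0.9977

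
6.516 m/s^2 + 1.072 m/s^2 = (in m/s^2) 7.588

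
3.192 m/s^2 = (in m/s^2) 3.192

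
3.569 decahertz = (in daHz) 3.569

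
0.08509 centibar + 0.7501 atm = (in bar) 0.7609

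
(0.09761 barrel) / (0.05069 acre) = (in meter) 7.565e-05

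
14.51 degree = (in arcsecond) 5.224e+04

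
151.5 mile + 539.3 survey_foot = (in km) 244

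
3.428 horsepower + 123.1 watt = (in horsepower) 3.593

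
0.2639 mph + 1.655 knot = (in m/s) 0.9694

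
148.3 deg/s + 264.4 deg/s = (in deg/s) 412.7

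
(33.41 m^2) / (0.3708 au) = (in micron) 0.0006023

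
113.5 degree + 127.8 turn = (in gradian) 5.125e+04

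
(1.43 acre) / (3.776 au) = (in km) 1.024e-11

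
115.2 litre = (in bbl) 0.7246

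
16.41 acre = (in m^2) 6.641e+04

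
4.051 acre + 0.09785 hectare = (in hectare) 1.737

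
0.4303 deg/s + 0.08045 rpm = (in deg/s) 0.913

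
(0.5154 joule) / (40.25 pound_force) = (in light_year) 3.043e-19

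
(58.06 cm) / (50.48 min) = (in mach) 5.63e-07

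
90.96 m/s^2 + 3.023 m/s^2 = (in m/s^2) 93.98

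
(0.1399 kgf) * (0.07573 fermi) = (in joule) 1.039e-16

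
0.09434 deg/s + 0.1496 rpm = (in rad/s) 0.01731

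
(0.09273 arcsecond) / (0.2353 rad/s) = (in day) 2.211e-11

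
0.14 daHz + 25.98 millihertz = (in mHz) 1426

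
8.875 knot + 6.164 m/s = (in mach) 0.03151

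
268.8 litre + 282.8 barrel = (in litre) 4.523e+04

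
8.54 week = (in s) 5.165e+06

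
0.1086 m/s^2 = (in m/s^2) 0.1086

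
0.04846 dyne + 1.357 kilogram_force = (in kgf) 1.357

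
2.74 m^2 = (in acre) 0.0006771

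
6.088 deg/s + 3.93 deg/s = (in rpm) 1.67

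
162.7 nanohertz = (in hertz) 1.627e-07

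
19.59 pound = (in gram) 8886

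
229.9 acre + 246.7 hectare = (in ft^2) 3.657e+07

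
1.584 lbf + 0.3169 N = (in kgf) 0.7508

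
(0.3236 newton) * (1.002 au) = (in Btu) 4.598e+07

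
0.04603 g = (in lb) 0.0001015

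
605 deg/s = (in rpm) 100.8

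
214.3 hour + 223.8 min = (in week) 1.298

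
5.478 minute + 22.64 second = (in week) 0.0005809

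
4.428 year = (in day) 1616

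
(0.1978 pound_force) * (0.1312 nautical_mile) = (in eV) 1.334e+21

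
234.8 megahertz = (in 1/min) 1.409e+10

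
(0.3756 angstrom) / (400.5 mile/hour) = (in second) 2.098e-13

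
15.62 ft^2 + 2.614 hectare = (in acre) 6.46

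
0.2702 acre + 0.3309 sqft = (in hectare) 0.1093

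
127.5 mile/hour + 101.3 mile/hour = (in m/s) 102.3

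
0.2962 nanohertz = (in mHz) 2.962e-07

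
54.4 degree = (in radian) 0.9495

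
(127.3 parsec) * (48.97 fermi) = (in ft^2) 2.071e+06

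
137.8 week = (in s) 8.334e+07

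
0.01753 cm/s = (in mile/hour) 0.0003921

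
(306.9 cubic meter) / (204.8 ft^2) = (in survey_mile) 0.01002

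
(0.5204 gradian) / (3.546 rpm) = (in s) 0.02201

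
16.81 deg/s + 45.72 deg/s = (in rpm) 10.42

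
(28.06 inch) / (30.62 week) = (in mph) 8.609e-08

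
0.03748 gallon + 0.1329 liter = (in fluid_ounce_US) 9.291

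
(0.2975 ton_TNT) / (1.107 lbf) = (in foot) 8.293e+08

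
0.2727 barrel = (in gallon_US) 11.45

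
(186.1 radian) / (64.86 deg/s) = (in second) 164.4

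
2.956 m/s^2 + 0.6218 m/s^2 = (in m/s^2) 3.578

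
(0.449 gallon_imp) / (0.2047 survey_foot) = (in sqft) 0.3521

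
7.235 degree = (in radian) 0.1263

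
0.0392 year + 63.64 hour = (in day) 16.96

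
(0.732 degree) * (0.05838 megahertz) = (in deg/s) 4.273e+04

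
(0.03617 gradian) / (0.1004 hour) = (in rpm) 1.501e-05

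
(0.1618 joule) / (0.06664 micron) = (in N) 2.428e+06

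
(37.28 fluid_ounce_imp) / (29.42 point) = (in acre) 2.522e-05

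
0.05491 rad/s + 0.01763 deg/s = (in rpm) 0.5273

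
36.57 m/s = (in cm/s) 3657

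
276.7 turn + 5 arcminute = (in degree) 9.961e+04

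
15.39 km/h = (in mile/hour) 9.563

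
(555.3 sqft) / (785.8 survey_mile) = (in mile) 2.535e-08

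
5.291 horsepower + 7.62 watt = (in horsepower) 5.301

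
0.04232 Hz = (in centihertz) 4.232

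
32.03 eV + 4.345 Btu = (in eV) 2.861e+22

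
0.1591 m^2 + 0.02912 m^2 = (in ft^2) 2.026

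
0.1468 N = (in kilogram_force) 0.01497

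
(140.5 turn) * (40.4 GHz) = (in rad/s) 3.566e+13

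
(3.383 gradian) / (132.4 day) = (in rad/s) 4.645e-09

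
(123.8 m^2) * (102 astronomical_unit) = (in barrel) 1.188e+16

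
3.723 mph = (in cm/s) 166.4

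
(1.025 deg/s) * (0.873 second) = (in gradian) 0.9942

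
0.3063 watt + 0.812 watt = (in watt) 1.118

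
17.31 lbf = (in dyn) 7.7e+06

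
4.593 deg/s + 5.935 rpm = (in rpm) 6.7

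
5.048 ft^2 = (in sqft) 5.048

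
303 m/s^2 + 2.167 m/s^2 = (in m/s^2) 305.2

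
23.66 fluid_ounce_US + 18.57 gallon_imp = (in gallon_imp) 18.72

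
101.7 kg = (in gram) 1.017e+05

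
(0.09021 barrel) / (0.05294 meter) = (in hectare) 2.709e-05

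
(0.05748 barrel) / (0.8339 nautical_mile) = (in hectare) 5.917e-10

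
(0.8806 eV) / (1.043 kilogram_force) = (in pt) 3.91e-17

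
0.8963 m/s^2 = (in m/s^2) 0.8963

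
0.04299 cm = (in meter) 0.0004299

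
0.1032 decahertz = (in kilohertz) 0.001032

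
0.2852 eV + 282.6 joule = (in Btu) 0.2679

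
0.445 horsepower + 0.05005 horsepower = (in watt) 369.2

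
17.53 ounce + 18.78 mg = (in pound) 1.096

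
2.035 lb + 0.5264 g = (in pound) 2.036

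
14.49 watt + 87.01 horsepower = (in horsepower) 87.03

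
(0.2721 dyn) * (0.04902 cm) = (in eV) 8.325e+09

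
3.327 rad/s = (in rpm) 31.77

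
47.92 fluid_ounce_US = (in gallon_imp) 0.3117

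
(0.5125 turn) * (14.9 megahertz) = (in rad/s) 4.798e+07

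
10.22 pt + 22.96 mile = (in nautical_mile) 19.95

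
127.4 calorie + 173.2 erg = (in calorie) 127.4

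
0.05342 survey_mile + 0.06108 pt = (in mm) 8.597e+04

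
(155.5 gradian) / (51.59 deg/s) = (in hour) 0.0007535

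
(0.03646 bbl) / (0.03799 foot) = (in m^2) 0.5006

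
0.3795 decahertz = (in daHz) 0.3795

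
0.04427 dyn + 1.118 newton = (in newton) 1.118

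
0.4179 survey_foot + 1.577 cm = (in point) 405.8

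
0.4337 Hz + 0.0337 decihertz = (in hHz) 0.004371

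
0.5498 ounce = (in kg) 0.01559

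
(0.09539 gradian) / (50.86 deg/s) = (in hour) 4.689e-07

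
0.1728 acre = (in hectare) 0.06993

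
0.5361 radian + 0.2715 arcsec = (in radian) 0.5361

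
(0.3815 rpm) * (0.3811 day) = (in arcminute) 4.522e+06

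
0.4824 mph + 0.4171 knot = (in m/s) 0.4302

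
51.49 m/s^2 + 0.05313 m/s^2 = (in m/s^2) 51.54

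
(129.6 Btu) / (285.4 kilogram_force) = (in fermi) 4.885e+16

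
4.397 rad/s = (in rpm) 41.99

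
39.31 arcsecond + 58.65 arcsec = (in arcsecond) 97.96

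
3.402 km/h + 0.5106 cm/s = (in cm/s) 95.01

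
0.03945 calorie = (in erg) 1.651e+06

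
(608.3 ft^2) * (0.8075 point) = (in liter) 16.1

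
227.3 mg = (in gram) 0.2273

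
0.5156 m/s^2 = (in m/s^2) 0.5156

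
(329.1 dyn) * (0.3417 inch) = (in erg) 285.6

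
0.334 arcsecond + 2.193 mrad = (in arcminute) 7.545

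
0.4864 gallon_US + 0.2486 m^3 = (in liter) 250.4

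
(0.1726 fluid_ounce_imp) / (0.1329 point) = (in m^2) 0.1046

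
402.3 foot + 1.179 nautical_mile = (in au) 1.542e-08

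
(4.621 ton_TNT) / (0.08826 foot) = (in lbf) 1.616e+11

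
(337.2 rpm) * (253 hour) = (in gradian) 2.047e+09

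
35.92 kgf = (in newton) 352.3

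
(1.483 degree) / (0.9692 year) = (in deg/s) 4.852e-08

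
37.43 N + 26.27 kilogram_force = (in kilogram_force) 30.09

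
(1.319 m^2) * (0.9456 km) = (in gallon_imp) 2.744e+05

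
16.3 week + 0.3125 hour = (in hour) 2739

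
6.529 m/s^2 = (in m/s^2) 6.529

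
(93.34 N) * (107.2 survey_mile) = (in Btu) 1.526e+04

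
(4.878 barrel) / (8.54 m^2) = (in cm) 9.081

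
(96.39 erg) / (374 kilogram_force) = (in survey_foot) 8.622e-09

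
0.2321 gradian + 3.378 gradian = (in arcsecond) 1.17e+04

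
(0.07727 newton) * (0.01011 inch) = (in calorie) 4.742e-06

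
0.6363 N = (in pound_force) 0.143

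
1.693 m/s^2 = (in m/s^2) 1.693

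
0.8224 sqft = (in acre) 1.888e-05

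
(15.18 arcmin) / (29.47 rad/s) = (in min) 2.497e-06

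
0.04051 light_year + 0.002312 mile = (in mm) 3.833e+17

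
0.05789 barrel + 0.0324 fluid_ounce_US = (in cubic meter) 0.009205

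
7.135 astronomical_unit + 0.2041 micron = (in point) 3.026e+15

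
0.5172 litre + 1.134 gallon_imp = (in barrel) 0.03568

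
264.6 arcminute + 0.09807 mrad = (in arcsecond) 1.59e+04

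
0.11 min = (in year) 2.093e-07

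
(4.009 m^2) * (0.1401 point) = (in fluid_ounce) 6.7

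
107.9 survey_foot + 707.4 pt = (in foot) 108.7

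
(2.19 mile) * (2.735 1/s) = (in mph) 2.156e+04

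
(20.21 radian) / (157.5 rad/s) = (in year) 4.069e-09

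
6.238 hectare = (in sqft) 6.715e+05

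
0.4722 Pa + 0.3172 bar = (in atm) 0.3131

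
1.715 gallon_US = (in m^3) 0.006492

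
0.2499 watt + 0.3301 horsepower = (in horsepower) 0.3304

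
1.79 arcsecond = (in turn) 1.381e-06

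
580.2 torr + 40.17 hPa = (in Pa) 8.137e+04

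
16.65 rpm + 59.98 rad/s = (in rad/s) 61.72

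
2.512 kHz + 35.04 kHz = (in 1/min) 2.253e+06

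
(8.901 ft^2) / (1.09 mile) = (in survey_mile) 2.929e-07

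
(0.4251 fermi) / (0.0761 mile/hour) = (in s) 1.25e-14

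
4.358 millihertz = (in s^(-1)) 0.004358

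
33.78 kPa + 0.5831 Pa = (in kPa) 33.78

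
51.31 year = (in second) 1.618e+09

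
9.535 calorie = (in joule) 39.89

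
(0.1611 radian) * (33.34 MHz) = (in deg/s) 3.077e+08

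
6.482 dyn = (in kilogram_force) 6.61e-06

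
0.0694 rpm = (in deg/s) 0.4164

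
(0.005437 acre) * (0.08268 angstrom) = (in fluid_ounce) 6.151e-06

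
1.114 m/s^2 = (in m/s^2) 1.114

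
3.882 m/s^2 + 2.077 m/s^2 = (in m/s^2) 5.959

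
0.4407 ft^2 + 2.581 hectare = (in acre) 6.378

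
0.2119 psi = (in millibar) 14.61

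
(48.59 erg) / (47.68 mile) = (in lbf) 1.424e-11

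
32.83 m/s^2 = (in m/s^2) 32.83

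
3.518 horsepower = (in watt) 2623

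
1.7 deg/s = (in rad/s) 0.02967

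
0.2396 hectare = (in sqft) 2.579e+04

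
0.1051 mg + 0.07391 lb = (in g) 33.53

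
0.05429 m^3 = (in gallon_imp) 11.94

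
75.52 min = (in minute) 75.52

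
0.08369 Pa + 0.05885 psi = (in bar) 0.004058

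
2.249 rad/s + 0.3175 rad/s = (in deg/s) 147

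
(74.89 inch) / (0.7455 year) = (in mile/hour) 1.81e-07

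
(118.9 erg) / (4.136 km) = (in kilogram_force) 2.931e-10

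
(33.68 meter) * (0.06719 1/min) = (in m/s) 0.03772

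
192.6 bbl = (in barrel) 192.6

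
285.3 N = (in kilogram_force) 29.09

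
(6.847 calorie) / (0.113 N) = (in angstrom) 2.535e+12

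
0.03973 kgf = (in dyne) 3.896e+04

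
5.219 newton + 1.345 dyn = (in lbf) 1.173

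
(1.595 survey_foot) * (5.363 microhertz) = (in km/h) 9.386e-06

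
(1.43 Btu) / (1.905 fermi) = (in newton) 7.92e+17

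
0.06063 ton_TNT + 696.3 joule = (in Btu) 2.404e+05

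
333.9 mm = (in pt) 946.5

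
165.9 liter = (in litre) 165.9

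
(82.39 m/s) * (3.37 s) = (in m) 277.7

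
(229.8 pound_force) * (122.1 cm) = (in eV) 7.79e+21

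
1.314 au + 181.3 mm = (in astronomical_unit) 1.314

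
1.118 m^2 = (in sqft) 12.03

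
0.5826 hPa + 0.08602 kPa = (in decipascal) 1443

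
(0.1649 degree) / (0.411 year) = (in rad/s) 2.22e-10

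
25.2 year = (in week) 1314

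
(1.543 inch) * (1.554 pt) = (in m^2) 2.149e-05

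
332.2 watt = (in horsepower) 0.4455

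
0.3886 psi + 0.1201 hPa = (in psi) 0.3903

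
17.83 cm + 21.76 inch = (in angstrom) 7.31e+09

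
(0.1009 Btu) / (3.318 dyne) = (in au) 2.145e-05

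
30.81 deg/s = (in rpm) 5.135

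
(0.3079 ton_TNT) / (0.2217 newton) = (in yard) 6.355e+09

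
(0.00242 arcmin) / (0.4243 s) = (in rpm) 1.584e-05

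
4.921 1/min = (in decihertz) 0.8202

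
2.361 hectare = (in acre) 5.834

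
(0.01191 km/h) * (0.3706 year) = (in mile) 24.03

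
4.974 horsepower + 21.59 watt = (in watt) 3731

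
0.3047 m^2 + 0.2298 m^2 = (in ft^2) 5.753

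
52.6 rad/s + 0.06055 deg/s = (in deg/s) 3014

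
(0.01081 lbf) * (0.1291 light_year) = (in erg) 5.873e+20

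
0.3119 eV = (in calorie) 1.194e-20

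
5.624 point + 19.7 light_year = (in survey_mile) 1.158e+14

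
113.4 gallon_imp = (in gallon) 136.2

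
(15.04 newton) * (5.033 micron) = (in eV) 4.725e+14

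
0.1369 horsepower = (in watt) 102.1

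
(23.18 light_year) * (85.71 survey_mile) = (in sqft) 3.256e+23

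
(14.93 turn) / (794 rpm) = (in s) 1.128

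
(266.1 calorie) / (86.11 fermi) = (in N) 1.293e+16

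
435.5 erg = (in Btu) 4.128e-08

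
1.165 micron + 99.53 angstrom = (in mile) 7.301e-10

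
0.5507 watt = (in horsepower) 0.0007385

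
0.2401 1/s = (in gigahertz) 2.401e-10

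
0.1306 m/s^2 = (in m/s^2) 0.1306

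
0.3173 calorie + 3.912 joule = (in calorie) 1.252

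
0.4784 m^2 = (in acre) 0.0001182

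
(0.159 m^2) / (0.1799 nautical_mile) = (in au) 3.19e-15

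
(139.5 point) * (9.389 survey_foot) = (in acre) 3.48e-05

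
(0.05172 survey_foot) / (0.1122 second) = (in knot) 0.2731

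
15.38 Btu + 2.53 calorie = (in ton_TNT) 3.881e-06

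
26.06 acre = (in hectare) 10.55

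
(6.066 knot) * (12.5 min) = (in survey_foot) 7679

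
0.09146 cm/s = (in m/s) 0.0009146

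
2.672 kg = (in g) 2672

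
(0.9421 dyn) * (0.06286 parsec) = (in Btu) 1.732e+07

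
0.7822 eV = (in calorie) 2.995e-20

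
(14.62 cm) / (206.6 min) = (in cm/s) 0.001179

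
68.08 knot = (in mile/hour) 78.35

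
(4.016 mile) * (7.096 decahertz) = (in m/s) 4.586e+05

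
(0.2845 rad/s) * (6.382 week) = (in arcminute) 3.775e+09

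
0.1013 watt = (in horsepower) 0.0001358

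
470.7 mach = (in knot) 3.115e+05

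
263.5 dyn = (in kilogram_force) 0.0002687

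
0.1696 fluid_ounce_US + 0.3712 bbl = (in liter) 59.02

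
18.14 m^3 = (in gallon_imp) 3990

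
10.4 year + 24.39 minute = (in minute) 5.466e+06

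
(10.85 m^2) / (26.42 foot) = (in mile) 0.0008372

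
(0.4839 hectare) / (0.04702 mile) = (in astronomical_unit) 4.275e-10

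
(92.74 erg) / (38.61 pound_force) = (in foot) 1.772e-07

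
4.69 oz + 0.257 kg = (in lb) 0.8597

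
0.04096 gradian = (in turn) 0.0001024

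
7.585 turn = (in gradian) 3034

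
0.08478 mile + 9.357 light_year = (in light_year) 9.357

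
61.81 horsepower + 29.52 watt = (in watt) 4.612e+04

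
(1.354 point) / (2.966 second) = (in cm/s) 0.0161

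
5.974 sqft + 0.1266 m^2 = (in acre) 0.0001684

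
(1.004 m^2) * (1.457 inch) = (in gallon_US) 9.816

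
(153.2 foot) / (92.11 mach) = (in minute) 2.481e-05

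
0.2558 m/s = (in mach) 0.0007512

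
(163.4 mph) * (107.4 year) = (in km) 2.474e+08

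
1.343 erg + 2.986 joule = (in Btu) 0.00283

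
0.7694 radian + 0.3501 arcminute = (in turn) 0.1225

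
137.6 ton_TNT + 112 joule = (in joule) 5.757e+11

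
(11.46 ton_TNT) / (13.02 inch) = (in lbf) 3.259e+10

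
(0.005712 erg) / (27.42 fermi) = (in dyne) 2.083e+09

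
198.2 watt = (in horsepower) 0.2658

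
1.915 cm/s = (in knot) 0.03722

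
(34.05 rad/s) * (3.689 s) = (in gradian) 7997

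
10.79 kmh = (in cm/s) 299.7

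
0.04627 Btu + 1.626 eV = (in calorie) 11.67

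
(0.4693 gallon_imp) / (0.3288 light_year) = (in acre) 1.695e-22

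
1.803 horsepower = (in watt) 1344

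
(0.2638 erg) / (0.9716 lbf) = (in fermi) 6.104e+06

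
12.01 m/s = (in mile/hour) 26.87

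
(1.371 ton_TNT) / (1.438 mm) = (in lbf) 8.968e+11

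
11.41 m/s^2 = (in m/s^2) 11.41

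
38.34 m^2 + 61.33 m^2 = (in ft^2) 1073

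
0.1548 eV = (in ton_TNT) 5.928e-30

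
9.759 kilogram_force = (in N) 95.7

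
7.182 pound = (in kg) 3.258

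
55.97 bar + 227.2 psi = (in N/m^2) 7.163e+06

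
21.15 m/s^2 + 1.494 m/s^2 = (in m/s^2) 22.64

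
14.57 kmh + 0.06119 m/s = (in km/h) 14.79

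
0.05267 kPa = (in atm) 0.0005198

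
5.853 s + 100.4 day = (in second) 8.675e+06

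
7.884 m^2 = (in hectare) 0.0007884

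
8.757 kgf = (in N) 85.88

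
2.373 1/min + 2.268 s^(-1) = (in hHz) 0.02308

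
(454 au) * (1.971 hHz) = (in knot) 2.602e+16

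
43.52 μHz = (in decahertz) 4.352e-06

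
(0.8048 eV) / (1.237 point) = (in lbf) 6.643e-17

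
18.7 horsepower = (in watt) 1.394e+04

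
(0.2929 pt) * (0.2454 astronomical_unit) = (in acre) 937.4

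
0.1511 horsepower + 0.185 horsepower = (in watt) 250.6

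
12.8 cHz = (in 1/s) 0.128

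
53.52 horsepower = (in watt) 3.991e+04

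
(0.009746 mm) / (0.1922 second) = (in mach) 1.489e-07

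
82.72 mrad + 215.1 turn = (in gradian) 8.605e+04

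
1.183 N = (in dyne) 1.183e+05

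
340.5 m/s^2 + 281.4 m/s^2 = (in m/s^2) 621.9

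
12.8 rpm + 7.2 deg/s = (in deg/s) 84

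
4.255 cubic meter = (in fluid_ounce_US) 1.439e+05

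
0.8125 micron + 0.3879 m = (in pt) 1100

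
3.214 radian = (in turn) 0.5115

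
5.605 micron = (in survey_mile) 3.483e-09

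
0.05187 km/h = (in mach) 4.232e-05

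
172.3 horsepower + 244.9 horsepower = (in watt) 3.111e+05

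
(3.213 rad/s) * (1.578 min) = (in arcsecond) 6.275e+07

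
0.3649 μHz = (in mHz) 0.0003649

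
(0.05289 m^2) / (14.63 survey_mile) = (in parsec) 7.28e-23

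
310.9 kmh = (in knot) 167.9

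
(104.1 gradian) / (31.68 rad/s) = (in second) 0.05162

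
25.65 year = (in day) 9362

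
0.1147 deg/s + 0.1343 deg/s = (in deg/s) 0.249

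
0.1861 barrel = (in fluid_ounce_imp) 1041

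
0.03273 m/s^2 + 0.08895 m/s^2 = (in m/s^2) 0.1217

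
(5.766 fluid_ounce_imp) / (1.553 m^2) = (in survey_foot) 0.0003461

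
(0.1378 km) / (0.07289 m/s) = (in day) 0.02188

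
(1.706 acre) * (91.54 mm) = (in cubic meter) 632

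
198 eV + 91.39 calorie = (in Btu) 0.3624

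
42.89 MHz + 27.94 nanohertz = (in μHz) 4.289e+13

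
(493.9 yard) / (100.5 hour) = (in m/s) 0.001248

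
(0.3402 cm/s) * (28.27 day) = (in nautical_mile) 4.487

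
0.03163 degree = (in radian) 0.000552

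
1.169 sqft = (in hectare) 1.086e-05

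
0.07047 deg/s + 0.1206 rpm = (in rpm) 0.1323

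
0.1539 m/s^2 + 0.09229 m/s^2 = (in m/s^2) 0.2462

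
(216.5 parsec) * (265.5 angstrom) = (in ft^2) 1.909e+12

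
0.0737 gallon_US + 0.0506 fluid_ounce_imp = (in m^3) 0.0002804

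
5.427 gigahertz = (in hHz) 5.427e+07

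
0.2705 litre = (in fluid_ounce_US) 9.147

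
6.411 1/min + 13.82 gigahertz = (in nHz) 1.382e+19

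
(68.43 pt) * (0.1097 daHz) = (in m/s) 0.02648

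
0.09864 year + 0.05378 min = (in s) 3.111e+06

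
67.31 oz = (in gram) 1908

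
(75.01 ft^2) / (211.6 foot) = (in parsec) 3.502e-18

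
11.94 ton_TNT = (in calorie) 1.194e+10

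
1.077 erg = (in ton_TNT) 2.574e-17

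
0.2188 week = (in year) 0.004196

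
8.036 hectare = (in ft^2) 8.65e+05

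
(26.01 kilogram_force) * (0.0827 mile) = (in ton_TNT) 8.114e-06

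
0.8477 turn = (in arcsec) 1.099e+06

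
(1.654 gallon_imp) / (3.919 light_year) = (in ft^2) 2.183e-18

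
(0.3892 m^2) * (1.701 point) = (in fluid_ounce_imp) 8.22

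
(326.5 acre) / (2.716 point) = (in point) 3.909e+12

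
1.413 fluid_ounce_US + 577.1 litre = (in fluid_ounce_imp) 2.031e+04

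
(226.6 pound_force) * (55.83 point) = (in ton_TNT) 4.745e-09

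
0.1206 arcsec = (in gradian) 3.722e-05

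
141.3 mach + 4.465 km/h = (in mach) 141.3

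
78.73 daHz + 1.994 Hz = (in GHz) 7.893e-07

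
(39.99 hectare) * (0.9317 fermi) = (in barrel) 2.344e-09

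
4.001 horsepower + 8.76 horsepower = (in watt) 9516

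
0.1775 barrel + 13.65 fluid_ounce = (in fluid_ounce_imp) 1007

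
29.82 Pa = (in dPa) 298.2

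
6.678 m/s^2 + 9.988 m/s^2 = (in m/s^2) 16.67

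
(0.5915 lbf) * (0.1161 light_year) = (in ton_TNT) 6.907e+05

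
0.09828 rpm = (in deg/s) 0.5897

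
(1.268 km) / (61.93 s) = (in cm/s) 2047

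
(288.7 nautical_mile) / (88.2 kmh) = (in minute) 363.7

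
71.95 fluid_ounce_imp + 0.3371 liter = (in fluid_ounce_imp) 83.81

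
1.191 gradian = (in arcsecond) 3859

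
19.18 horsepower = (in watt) 1.43e+04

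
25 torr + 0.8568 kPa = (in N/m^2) 4190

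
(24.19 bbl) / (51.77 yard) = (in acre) 2.008e-05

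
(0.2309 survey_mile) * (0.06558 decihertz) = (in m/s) 2.437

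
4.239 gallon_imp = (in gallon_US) 5.091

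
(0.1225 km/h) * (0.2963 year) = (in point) 9.013e+08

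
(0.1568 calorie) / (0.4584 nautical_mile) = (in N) 0.0007728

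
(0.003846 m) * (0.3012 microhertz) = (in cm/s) 1.158e-07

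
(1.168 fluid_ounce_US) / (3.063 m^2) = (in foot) 3.7e-05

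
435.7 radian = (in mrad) 4.357e+05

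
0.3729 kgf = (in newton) 3.657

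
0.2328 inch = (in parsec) 1.916e-19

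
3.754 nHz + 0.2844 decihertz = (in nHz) 2.844e+07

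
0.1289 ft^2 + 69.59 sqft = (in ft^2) 69.72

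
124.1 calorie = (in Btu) 0.4921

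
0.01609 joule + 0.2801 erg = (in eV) 1.004e+17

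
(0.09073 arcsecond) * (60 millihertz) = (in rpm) 2.52e-07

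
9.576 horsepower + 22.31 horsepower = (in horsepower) 31.89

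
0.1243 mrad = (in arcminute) 0.4273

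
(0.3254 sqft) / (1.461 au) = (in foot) 4.538e-13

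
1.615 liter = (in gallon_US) 0.4266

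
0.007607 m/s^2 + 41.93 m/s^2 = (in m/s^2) 41.94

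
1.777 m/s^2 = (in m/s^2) 1.777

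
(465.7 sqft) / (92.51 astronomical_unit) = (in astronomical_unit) 2.09e-23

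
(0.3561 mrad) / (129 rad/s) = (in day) 3.195e-11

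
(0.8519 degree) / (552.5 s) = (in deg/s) 0.001542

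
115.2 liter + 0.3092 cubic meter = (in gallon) 112.1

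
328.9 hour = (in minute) 1.973e+04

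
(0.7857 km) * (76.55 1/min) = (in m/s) 1002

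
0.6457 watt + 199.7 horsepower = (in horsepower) 199.7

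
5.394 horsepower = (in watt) 4022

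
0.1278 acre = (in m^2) 517.2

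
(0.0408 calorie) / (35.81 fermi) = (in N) 4.767e+12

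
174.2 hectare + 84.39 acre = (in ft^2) 2.243e+07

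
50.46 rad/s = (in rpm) 481.9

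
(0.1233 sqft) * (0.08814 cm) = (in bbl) 6.35e-05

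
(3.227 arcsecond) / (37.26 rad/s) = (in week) 6.943e-13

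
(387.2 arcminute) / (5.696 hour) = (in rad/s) 5.493e-06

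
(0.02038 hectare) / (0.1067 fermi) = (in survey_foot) 6.266e+18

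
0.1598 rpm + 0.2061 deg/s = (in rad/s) 0.02033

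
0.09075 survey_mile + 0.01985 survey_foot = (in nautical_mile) 0.07886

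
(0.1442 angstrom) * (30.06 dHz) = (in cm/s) 4.335e-09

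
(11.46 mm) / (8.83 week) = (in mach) 6.302e-12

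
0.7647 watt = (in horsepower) 0.001025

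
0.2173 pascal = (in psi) 3.152e-05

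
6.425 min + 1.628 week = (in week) 1.629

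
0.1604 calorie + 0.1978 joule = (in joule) 0.8689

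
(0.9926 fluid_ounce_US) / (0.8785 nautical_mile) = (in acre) 4.458e-12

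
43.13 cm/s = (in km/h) 1.553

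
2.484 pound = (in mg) 1.127e+06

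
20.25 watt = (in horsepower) 0.02716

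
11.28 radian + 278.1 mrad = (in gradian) 735.8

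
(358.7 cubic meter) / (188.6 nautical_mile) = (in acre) 2.538e-07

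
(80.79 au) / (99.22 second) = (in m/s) 1.218e+11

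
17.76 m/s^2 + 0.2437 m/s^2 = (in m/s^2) 18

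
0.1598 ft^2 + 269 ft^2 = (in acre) 0.006179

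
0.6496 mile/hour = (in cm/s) 29.04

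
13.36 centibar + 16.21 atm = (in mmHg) 1.242e+04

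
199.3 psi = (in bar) 13.74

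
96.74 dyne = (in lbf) 0.0002175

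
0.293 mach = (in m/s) 99.77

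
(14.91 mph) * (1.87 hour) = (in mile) 27.88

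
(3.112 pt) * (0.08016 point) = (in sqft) 3.342e-07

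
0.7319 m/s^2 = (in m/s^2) 0.7319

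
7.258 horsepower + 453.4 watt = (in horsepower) 7.866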